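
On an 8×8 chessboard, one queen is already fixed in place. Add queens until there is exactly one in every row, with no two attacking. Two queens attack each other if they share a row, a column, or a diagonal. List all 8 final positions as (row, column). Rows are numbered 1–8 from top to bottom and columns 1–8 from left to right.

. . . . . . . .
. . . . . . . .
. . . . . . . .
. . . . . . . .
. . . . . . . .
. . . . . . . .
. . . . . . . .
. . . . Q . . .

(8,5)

(1,2) (2,6) (3,1) (4,7) (5,4) (6,8) (7,3) (8,5)

Row 1: attacked by (8,5)→{5}. Safe: 1, 2, 3, 4, 6, 7, 8. Place at column 2.
Row 2: attacked by (1,2)→{1,2,3}; (8,5)→{5}. Safe: 4, 6, 7, 8. Place at column 6.
Row 3: attacked by (1,2)→{2,4}; (2,6)→{5,6,7}; (8,5)→{5}. Safe: 1, 3, 8. Place at column 1.
Row 4: attacked by (1,2)→{2,5}; (2,6)→{4,6,8}; (3,1)→{1,2}; (8,5)→{1,5}. Safe: 3, 7. Place at column 7.
Row 5: attacked by (1,2)→{2,6}; (2,6)→{3,6}; (3,1)→{1,3}; (4,7)→{6,7,8}; (8,5)→{2,5,8}. Safe: 4. Place at column 4.
Row 6: attacked by (1,2)→{2,7}; (2,6)→{2,6}; (3,1)→{1,4}; (4,7)→{5,7}; (5,4)→{3,4,5}; (8,5)→{3,5,7}. Safe: 8. Place at column 8.
Row 7: attacked by (1,2)→{2,8}; (2,6)→{1,6}; (3,1)→{1,5}; (4,7)→{4,7}; (5,4)→{2,4,6}; (6,8)→{7,8}; (8,5)→{4,5,6}. Safe: 3. Place at column 3.
Columns [2, 6, 1, 7, 4, 8, 3, 5], r−c [-1, -4, 2, -3, 1, -2, 4, 3], r+c [3, 8, 4, 11, 9, 14, 10, 13] are all distinct, so no two queens attack.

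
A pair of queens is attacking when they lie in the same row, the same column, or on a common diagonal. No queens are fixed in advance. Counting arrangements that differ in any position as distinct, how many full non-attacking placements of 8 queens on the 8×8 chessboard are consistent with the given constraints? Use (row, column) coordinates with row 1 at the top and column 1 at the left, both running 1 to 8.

Branch on row 1: col 1 → 4; col 2 → 8; col 3 → 16; col 4 → 18; col 5 → 18; col 6 → 16; col 7 → 8; col 8 → 4.
Sum: 4 + 8 + 16 + 18 + 18 + 16 + 8 + 4 = 92.
(This is the classic 8-queens count.)

92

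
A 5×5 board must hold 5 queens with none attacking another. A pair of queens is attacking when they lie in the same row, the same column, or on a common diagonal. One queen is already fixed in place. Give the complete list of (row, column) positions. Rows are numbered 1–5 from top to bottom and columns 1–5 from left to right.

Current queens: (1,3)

Row 2: attacked by (1,3)→{2,3,4}. Safe: 1, 5. Place at column 1.
Row 3: attacked by (1,3)→{1,3,5}; (2,1)→{1,2}. Safe: 4. Place at column 4.
Row 4: attacked by (1,3)→{3}; (2,1)→{1,3}; (3,4)→{3,4,5}. Safe: 2. Place at column 2.
Row 5: attacked by (1,3)→{3}; (2,1)→{1,4}; (3,4)→{2,4}; (4,2)→{1,2,3}. Safe: 5. Place at column 5.
Columns [3, 1, 4, 2, 5], r−c [-2, 1, -1, 2, 0], r+c [4, 3, 7, 6, 10] are all distinct, so no two queens attack.

(1,3) (2,1) (3,4) (4,2) (5,5)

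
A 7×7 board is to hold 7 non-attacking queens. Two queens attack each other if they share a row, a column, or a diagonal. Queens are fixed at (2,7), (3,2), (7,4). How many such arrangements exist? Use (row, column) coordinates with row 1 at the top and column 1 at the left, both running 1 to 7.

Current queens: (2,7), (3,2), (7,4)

1

Branch on row 1: col 1 → 0; col 3 → 0; col 5 → 1.
Sum: 0 + 0 + 1 = 1.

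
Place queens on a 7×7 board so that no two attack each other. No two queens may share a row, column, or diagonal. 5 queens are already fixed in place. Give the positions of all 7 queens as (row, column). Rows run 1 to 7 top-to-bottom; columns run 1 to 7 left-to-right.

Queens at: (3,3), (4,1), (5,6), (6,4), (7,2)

(1,7) (2,5) (3,3) (4,1) (5,6) (6,4) (7,2)

Row 1: attacked by (3,3)→{1,3,5}; (4,1)→{1,4}; (5,6)→{2,6}; (6,4)→{4}; (7,2)→{2}. Safe: 7. Place at column 7.
Row 2: attacked by (1,7)→{6,7}; (3,3)→{2,3,4}; (4,1)→{1,3}; (5,6)→{3,6}; (6,4)→{4}; (7,2)→{2,7}. Safe: 5. Place at column 5.
Columns [7, 5, 3, 1, 6, 4, 2], r−c [-6, -3, 0, 3, -1, 2, 5], r+c [8, 7, 6, 5, 11, 10, 9] are all distinct, so no two queens attack.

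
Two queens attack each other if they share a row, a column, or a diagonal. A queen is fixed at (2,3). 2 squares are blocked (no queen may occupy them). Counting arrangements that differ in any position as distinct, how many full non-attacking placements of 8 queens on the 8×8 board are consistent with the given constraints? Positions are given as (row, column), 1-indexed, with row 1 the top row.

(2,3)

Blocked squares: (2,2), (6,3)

14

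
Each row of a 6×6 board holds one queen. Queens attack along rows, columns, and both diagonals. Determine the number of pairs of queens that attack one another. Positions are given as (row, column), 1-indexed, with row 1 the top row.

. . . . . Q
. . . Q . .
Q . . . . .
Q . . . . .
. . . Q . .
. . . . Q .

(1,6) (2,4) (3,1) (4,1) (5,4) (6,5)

3

Same column: (2,4)–(5,4) (column 4); (3,1)–(4,1) (column 1).
Same diagonal: (5,4)–(6,5) (|5−6| = |4−5| = 1).
Total attacking pairs: 3.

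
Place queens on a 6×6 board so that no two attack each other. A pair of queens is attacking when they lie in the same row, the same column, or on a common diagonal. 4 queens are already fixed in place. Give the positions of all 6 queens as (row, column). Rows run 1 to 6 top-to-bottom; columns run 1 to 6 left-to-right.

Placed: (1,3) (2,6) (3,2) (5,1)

(1,3) (2,6) (3,2) (4,5) (5,1) (6,4)

Row 4: attacked by (1,3)→{3,6}; (2,6)→{4,6}; (3,2)→{1,2,3}; (5,1)→{1,2}. Safe: 5. Place at column 5.
Row 6: attacked by (1,3)→{3}; (2,6)→{2,6}; (3,2)→{2,5}; (4,5)→{3,5}; (5,1)→{1,2}. Safe: 4. Place at column 4.
Columns [3, 6, 2, 5, 1, 4], r−c [-2, -4, 1, -1, 4, 2], r+c [4, 8, 5, 9, 6, 10] are all distinct, so no two queens attack.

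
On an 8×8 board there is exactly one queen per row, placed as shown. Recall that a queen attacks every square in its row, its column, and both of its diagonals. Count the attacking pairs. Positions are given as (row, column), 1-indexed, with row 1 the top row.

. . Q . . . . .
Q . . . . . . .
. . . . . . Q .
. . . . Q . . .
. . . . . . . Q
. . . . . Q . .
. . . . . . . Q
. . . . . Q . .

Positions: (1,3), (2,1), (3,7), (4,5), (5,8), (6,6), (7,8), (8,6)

Same column: (5,8)–(7,8) (column 8); (6,6)–(8,6) (column 6).
Same diagonal: (4,5)–(7,8) (|4−7| = |5−8| = 3).
Total attacking pairs: 3.

3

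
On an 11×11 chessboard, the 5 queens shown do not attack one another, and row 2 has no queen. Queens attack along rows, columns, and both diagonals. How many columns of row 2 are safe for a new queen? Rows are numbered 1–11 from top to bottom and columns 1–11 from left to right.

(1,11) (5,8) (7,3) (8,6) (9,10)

5

(1,11) attacks row 2 at column 11 and diagonals 10.
(5,8) attacks row 2 at column 8 and diagonals 5, 11.
(7,3) attacks row 2 at column 3 and diagonals 8.
(8,6) attacks row 2 at column 6.
(9,10) attacks row 2 at column 10 and diagonals 3.
Attacked columns: {3, 5, 6, 8, 10, 11}. Safe: {1, 2, 4, 7, 9}.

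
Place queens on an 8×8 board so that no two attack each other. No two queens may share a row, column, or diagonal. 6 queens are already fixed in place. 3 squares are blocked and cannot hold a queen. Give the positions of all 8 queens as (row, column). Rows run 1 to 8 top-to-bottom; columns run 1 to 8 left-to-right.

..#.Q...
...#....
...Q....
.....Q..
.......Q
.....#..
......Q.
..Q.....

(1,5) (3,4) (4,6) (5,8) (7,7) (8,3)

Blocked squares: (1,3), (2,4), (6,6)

(1,5) (2,1) (3,4) (4,6) (5,8) (6,2) (7,7) (8,3)

Row 2: attacked by (1,5)→{4,5,6}; (3,4)→{3,4,5}; (4,6)→{4,6,8}; (5,8)→{5,8}; (7,7)→{2,7}; (8,3)→{3}. Blocked: 4. Safe: 1. Place at column 1.
Row 6: attacked by (1,5)→{5}; (2,1)→{1,5}; (3,4)→{1,4,7}; (4,6)→{4,6,8}; (5,8)→{7,8}; (7,7)→{6,7,8}; (8,3)→{1,3,5}. Blocked: 6. Safe: 2. Place at column 2.
Columns [5, 1, 4, 6, 8, 2, 7, 3], r−c [-4, 1, -1, -2, -3, 4, 0, 5], r+c [6, 3, 7, 10, 13, 8, 14, 11] are all distinct, so no two queens attack.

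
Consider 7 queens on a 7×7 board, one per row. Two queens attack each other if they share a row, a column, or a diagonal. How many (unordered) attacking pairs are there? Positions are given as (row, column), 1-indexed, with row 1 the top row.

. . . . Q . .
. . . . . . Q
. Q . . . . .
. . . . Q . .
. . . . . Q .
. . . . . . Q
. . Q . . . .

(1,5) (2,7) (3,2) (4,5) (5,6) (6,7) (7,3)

6

Same column: (1,5)–(4,5) (column 5); (2,7)–(6,7) (column 7).
Same diagonal: (2,7)–(4,5) (|2−4| = |7−5| = 2); (4,5)–(5,6) (|4−5| = |5−6| = 1); (4,5)–(6,7) (|4−6| = |5−7| = 2); (5,6)–(6,7) (|5−6| = |6−7| = 1).
Total attacking pairs: 6.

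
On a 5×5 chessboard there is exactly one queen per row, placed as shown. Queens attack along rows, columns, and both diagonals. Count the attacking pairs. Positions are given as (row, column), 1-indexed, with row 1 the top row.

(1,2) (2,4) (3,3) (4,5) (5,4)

Same column: (2,4)–(5,4) (column 4).
Same diagonal: (1,2)–(4,5) (|1−4| = |2−5| = 3); (2,4)–(3,3) (|2−3| = |4−3| = 1); (4,5)–(5,4) (|4−5| = |5−4| = 1).
Total attacking pairs: 4.

4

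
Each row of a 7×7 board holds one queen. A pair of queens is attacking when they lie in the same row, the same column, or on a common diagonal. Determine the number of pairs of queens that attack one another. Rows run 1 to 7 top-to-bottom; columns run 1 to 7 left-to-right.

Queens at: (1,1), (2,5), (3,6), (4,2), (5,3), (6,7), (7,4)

2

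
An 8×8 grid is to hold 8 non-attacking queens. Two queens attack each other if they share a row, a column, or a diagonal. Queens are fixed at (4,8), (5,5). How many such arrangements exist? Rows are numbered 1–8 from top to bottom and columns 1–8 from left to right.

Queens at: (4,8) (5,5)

Branch on row 1: col 2 → 0; col 3 → 1; col 4 → 1; col 6 → 2; col 7 → 0.
Sum: 0 + 1 + 1 + 2 + 0 = 4.

4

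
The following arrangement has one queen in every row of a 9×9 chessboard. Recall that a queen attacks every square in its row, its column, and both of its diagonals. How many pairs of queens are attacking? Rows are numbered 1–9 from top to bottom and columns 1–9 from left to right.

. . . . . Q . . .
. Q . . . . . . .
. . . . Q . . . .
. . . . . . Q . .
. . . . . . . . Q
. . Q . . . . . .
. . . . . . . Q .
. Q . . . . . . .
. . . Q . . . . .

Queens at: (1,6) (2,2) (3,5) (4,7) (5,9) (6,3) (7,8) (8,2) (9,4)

Same column: (2,2)–(8,2) (column 2).
Total attacking pairs: 1.

1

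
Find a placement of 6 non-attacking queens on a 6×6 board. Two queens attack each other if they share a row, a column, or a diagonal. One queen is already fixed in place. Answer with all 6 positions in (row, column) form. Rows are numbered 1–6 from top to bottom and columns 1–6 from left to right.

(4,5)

(1,3) (2,6) (3,2) (4,5) (5,1) (6,4)

Row 1: attacked by (4,5)→{2,5}. Safe: 1, 3, 4, 6. Place at column 3.
Row 2: attacked by (1,3)→{2,3,4}; (4,5)→{3,5}. Safe: 1, 6. Place at column 6.
Row 3: attacked by (1,3)→{1,3,5}; (2,6)→{5,6}; (4,5)→{4,5,6}. Safe: 2. Place at column 2.
Row 5: attacked by (1,3)→{3}; (2,6)→{3,6}; (3,2)→{2,4}; (4,5)→{4,5,6}. Safe: 1. Place at column 1.
Row 6: attacked by (1,3)→{3}; (2,6)→{2,6}; (3,2)→{2,5}; (4,5)→{3,5}; (5,1)→{1,2}. Safe: 4. Place at column 4.
Columns [3, 6, 2, 5, 1, 4], r−c [-2, -4, 1, -1, 4, 2], r+c [4, 8, 5, 9, 6, 10] are all distinct, so no two queens attack.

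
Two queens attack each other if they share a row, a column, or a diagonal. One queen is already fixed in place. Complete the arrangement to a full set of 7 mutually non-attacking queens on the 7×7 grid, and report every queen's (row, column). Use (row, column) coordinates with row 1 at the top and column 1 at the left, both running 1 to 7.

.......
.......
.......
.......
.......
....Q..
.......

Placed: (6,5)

(1,1) (2,6) (3,4) (4,2) (5,7) (6,5) (7,3)

Row 1: attacked by (6,5)→{5}. Safe: 1, 2, 3, 4, 6, 7. Place at column 1.
Row 2: attacked by (1,1)→{1,2}; (6,5)→{1,5}. Safe: 3, 4, 6, 7. Place at column 6.
Row 3: attacked by (1,1)→{1,3}; (2,6)→{5,6,7}; (6,5)→{2,5}. Safe: 4. Place at column 4.
Row 4: attacked by (1,1)→{1,4}; (2,6)→{4,6}; (3,4)→{3,4,5}; (6,5)→{3,5,7}. Safe: 2. Place at column 2.
Row 5: attacked by (1,1)→{1,5}; (2,6)→{3,6}; (3,4)→{2,4,6}; (4,2)→{1,2,3}; (6,5)→{4,5,6}. Safe: 7. Place at column 7.
Row 7: attacked by (1,1)→{1,7}; (2,6)→{1,6}; (3,4)→{4}; (4,2)→{2,5}; (5,7)→{5,7}; (6,5)→{4,5,6}. Safe: 3. Place at column 3.
Columns [1, 6, 4, 2, 7, 5, 3], r−c [0, -4, -1, 2, -2, 1, 4], r+c [2, 8, 7, 6, 12, 11, 10] are all distinct, so no two queens attack.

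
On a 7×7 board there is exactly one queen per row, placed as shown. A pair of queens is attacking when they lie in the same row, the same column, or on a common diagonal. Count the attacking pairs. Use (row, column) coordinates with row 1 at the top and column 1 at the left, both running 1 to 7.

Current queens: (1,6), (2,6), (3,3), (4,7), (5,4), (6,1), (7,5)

Same column: (1,6)–(2,6) (column 6).
Same diagonal: (1,6)–(6,1) (|1−6| = |6−1| = 5).
Total attacking pairs: 2.

2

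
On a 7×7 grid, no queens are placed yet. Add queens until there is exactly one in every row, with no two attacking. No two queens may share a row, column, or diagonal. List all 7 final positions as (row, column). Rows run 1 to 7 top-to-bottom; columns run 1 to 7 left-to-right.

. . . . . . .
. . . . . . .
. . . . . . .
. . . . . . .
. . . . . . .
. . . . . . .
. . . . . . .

(1,1) (2,4) (3,7) (4,3) (5,6) (6,2) (7,5)

Row 1: Safe: 1, 2, 3, 4, 5, 6, 7. Place at column 1.
Row 2: attacked by (1,1)→{1,2}. Safe: 3, 4, 5, 6, 7. Place at column 4.
Row 3: attacked by (1,1)→{1,3}; (2,4)→{3,4,5}. Safe: 2, 6, 7. Place at column 7.
Row 4: attacked by (1,1)→{1,4}; (2,4)→{2,4,6}; (3,7)→{6,7}. Safe: 3, 5. Place at column 3.
Row 5: attacked by (1,1)→{1,5}; (2,4)→{1,4,7}; (3,7)→{5,7}; (4,3)→{2,3,4}. Safe: 6. Place at column 6.
Row 6: attacked by (1,1)→{1,6}; (2,4)→{4}; (3,7)→{4,7}; (4,3)→{1,3,5}; (5,6)→{5,6,7}. Safe: 2. Place at column 2.
Row 7: attacked by (1,1)→{1,7}; (2,4)→{4}; (3,7)→{3,7}; (4,3)→{3,6}; (5,6)→{4,6}; (6,2)→{1,2,3}. Safe: 5. Place at column 5.
Columns [1, 4, 7, 3, 6, 2, 5], r−c [0, -2, -4, 1, -1, 4, 2], r+c [2, 6, 10, 7, 11, 8, 12] are all distinct, so no two queens attack.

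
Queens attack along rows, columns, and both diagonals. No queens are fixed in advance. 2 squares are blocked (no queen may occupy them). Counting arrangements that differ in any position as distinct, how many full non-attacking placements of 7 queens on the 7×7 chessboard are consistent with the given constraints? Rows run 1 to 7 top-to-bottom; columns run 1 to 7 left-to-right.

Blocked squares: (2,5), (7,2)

28

Branch on row 1: col 1 → 3; col 2 → 4; col 3 → 5; col 4 → 5; col 5 → 5; col 6 → 3; col 7 → 3.
Sum: 3 + 4 + 5 + 5 + 5 + 3 + 3 = 28.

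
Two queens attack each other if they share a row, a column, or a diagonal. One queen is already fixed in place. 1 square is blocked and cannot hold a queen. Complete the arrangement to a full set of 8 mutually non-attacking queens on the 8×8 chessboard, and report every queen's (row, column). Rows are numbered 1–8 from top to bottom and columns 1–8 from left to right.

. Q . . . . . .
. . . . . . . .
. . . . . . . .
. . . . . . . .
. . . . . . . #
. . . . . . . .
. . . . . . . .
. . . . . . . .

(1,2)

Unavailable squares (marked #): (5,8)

Row 2: attacked by (1,2)→{1,2,3}. Safe: 4, 5, 6, 7, 8. Place at column 8.
Row 3: attacked by (1,2)→{2,4}; (2,8)→{7,8}. Safe: 1, 3, 5, 6. Place at column 6.
Row 4: attacked by (1,2)→{2,5}; (2,8)→{6,8}; (3,6)→{5,6,7}. Safe: 1, 3, 4. Place at column 1.
Row 5: attacked by (1,2)→{2,6}; (2,8)→{5,8}; (3,6)→{4,6,8}; (4,1)→{1,2}. Blocked: 8. Safe: 3, 7. Place at column 3.
Row 6: attacked by (1,2)→{2,7}; (2,8)→{4,8}; (3,6)→{3,6}; (4,1)→{1,3}; (5,3)→{2,3,4}. Safe: 5. Place at column 5.
Row 7: attacked by (1,2)→{2,8}; (2,8)→{3,8}; (3,6)→{2,6}; (4,1)→{1,4}; (5,3)→{1,3,5}; (6,5)→{4,5,6}. Safe: 7. Place at column 7.
Row 8: attacked by (1,2)→{2}; (2,8)→{2,8}; (3,6)→{1,6}; (4,1)→{1,5}; (5,3)→{3,6}; (6,5)→{3,5,7}; (7,7)→{6,7,8}. Safe: 4. Place at column 4.
Columns [2, 8, 6, 1, 3, 5, 7, 4], r−c [-1, -6, -3, 3, 2, 1, 0, 4], r+c [3, 10, 9, 5, 8, 11, 14, 12] are all distinct, so no two queens attack.

(1,2) (2,8) (3,6) (4,1) (5,3) (6,5) (7,7) (8,4)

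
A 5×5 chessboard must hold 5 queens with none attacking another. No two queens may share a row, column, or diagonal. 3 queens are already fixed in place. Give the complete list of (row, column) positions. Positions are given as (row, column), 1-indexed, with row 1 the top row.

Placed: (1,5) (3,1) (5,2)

(1,5) (2,3) (3,1) (4,4) (5,2)

Row 2: attacked by (1,5)→{4,5}; (3,1)→{1,2}; (5,2)→{2,5}. Safe: 3. Place at column 3.
Row 4: attacked by (1,5)→{2,5}; (2,3)→{1,3,5}; (3,1)→{1,2}; (5,2)→{1,2,3}. Safe: 4. Place at column 4.
Columns [5, 3, 1, 4, 2], r−c [-4, -1, 2, 0, 3], r+c [6, 5, 4, 8, 7] are all distinct, so no two queens attack.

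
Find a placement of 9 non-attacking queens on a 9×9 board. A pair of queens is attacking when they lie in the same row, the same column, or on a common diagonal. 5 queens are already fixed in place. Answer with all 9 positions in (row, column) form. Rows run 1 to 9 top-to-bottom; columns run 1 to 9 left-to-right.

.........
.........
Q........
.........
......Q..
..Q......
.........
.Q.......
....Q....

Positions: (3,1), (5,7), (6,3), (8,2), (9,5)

Row 1: attacked by (3,1)→{1,3}; (5,7)→{3,7}; (6,3)→{3,8}; (8,2)→{2,9}; (9,5)→{5}. Safe: 4, 6. Place at column 6.
Row 2: attacked by (1,6)→{5,6,7}; (3,1)→{1,2}; (5,7)→{4,7}; (6,3)→{3,7}; (8,2)→{2,8}; (9,5)→{5}. Safe: 9. Place at column 9.
Row 4: attacked by (1,6)→{3,6,9}; (2,9)→{7,9}; (3,1)→{1,2}; (5,7)→{6,7,8}; (6,3)→{1,3,5}; (8,2)→{2,6}; (9,5)→{5}. Safe: 4. Place at column 4.
Row 7: attacked by (1,6)→{6}; (2,9)→{4,9}; (3,1)→{1,5}; (4,4)→{1,4,7}; (5,7)→{5,7,9}; (6,3)→{2,3,4}; (8,2)→{1,2,3}; (9,5)→{3,5,7}. Safe: 8. Place at column 8.
Columns [6, 9, 1, 4, 7, 3, 8, 2, 5], r−c [-5, -7, 2, 0, -2, 3, -1, 6, 4], r+c [7, 11, 4, 8, 12, 9, 15, 10, 14] are all distinct, so no two queens attack.

(1,6) (2,9) (3,1) (4,4) (5,7) (6,3) (7,8) (8,2) (9,5)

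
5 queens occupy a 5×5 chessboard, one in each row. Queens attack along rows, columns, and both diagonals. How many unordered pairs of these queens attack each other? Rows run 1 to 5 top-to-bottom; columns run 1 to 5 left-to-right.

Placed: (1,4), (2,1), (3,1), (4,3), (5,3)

4

Same column: (2,1)–(3,1) (column 1); (4,3)–(5,3) (column 3).
Same diagonal: (2,1)–(4,3) (|2−4| = |1−3| = 2); (3,1)–(5,3) (|3−5| = |1−3| = 2).
Total attacking pairs: 4.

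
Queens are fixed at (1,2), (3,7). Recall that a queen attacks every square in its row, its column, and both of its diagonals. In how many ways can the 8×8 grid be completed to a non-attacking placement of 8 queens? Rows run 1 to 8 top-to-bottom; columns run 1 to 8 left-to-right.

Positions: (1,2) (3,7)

Branch on row 2: col 4 → 0; col 5 → 2.
Sum: 0 + 2 = 2.

2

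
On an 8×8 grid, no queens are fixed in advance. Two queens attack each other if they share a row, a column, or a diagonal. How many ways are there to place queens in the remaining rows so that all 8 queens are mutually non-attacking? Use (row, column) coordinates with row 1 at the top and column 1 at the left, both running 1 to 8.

92

Branch on row 1: col 1 → 4; col 2 → 8; col 3 → 16; col 4 → 18; col 5 → 18; col 6 → 16; col 7 → 8; col 8 → 4.
Sum: 4 + 8 + 16 + 18 + 18 + 16 + 8 + 4 = 92.
(This is the classic 8-queens count.)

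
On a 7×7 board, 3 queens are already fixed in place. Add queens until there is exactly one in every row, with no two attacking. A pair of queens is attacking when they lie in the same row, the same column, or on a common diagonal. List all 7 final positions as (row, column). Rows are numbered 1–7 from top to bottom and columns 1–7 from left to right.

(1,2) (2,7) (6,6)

(1,2) (2,7) (3,5) (4,3) (5,1) (6,6) (7,4)

Row 3: attacked by (1,2)→{2,4}; (2,7)→{6,7}; (6,6)→{3,6}. Safe: 1, 5. Place at column 5.
Row 4: attacked by (1,2)→{2,5}; (2,7)→{5,7}; (3,5)→{4,5,6}; (6,6)→{4,6}. Safe: 1, 3. Place at column 3.
Row 5: attacked by (1,2)→{2,6}; (2,7)→{4,7}; (3,5)→{3,5,7}; (4,3)→{2,3,4}; (6,6)→{5,6,7}. Safe: 1. Place at column 1.
Row 7: attacked by (1,2)→{2}; (2,7)→{2,7}; (3,5)→{1,5}; (4,3)→{3,6}; (5,1)→{1,3}; (6,6)→{5,6,7}. Safe: 4. Place at column 4.
Columns [2, 7, 5, 3, 1, 6, 4], r−c [-1, -5, -2, 1, 4, 0, 3], r+c [3, 9, 8, 7, 6, 12, 11] are all distinct, so no two queens attack.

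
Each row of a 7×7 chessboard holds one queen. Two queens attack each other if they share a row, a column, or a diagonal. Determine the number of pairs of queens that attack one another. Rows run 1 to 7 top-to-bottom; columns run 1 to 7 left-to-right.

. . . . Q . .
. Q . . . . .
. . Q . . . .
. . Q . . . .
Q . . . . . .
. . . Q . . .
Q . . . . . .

Same column: (3,3)–(4,3) (column 3); (5,1)–(7,1) (column 1).
Same diagonal: (1,5)–(3,3) (|1−3| = |5−3| = 2); (1,5)–(5,1) (|1−5| = |5−1| = 4); (2,2)–(3,3) (|2−3| = |2−3| = 1); (3,3)–(5,1) (|3−5| = |3−1| = 2).
Total attacking pairs: 6.

6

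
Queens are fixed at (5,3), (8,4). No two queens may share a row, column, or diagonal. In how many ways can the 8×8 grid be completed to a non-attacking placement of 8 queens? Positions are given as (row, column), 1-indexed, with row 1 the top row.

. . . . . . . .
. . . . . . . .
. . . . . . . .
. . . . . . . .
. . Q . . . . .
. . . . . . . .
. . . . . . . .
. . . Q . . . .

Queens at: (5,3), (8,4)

Branch on row 1: col 1 → 1; col 2 → 2; col 5 → 2; col 6 → 1; col 8 → 0.
Sum: 1 + 2 + 2 + 1 + 0 = 6.

6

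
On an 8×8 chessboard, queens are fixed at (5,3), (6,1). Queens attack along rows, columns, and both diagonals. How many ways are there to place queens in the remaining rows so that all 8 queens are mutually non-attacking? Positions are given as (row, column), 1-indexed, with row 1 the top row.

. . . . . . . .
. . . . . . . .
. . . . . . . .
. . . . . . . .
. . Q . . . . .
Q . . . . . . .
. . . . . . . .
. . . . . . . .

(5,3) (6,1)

3

Branch on row 1: col 2 → 1; col 4 → 0; col 5 → 2; col 8 → 0.
Sum: 1 + 0 + 2 + 0 = 3.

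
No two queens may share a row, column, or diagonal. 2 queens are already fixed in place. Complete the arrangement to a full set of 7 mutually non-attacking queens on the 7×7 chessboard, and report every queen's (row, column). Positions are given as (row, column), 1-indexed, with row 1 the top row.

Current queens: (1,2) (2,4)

(1,2) (2,4) (3,6) (4,1) (5,3) (6,5) (7,7)

Row 3: attacked by (1,2)→{2,4}; (2,4)→{3,4,5}. Safe: 1, 6, 7. Place at column 6.
Row 4: attacked by (1,2)→{2,5}; (2,4)→{2,4,6}; (3,6)→{5,6,7}. Safe: 1, 3. Place at column 1.
Row 5: attacked by (1,2)→{2,6}; (2,4)→{1,4,7}; (3,6)→{4,6}; (4,1)→{1,2}. Safe: 3, 5. Place at column 3.
Row 6: attacked by (1,2)→{2,7}; (2,4)→{4}; (3,6)→{3,6}; (4,1)→{1,3}; (5,3)→{2,3,4}. Safe: 5. Place at column 5.
Row 7: attacked by (1,2)→{2}; (2,4)→{4}; (3,6)→{2,6}; (4,1)→{1,4}; (5,3)→{1,3,5}; (6,5)→{4,5,6}. Safe: 7. Place at column 7.
Columns [2, 4, 6, 1, 3, 5, 7], r−c [-1, -2, -3, 3, 2, 1, 0], r+c [3, 6, 9, 5, 8, 11, 14] are all distinct, so no two queens attack.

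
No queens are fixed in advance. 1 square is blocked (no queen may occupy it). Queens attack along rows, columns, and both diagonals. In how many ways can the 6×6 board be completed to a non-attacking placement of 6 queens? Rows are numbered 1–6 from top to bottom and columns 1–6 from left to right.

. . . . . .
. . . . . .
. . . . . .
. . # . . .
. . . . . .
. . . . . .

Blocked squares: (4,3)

Branch on row 1: col 1 → 0; col 2 → 1; col 3 → 1; col 4 → 1; col 5 → 1; col 6 → 0.
Sum: 0 + 1 + 1 + 1 + 1 + 0 = 4.

4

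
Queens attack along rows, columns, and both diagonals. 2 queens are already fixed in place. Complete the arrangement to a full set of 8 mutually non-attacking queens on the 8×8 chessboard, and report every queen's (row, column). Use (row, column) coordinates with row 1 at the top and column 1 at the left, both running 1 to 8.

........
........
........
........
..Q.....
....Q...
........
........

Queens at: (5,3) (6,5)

Row 1: attacked by (5,3)→{3,7}; (6,5)→{5}. Safe: 1, 2, 4, 6, 8. Place at column 6.
Row 2: attacked by (1,6)→{5,6,7}; (5,3)→{3,6}; (6,5)→{1,5}. Safe: 2, 4, 8. Place at column 2.
Row 3: attacked by (1,6)→{4,6,8}; (2,2)→{1,2,3}; (5,3)→{1,3,5}; (6,5)→{2,5,8}. Safe: 7. Place at column 7.
Row 4: attacked by (1,6)→{3,6}; (2,2)→{2,4}; (3,7)→{6,7,8}; (5,3)→{2,3,4}; (6,5)→{3,5,7}. Safe: 1. Place at column 1.
Row 7: attacked by (1,6)→{6}; (2,2)→{2,7}; (3,7)→{3,7}; (4,1)→{1,4}; (5,3)→{1,3,5}; (6,5)→{4,5,6}. Safe: 8. Place at column 8.
Row 8: attacked by (1,6)→{6}; (2,2)→{2,8}; (3,7)→{2,7}; (4,1)→{1,5}; (5,3)→{3,6}; (6,5)→{3,5,7}; (7,8)→{7,8}. Safe: 4. Place at column 4.
Columns [6, 2, 7, 1, 3, 5, 8, 4], r−c [-5, 0, -4, 3, 2, 1, -1, 4], r+c [7, 4, 10, 5, 8, 11, 15, 12] are all distinct, so no two queens attack.

(1,6) (2,2) (3,7) (4,1) (5,3) (6,5) (7,8) (8,4)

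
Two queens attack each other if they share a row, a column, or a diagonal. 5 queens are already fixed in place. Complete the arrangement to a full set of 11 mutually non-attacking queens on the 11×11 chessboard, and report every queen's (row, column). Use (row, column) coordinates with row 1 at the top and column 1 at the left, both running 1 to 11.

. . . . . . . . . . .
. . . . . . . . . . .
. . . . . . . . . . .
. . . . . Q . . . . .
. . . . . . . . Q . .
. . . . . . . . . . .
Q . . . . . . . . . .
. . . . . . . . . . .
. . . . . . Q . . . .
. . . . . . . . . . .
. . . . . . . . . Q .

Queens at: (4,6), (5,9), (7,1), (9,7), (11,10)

Row 1: attacked by (4,6)→{3,6,9}; (5,9)→{5,9}; (7,1)→{1,7}; (9,7)→{7}; (11,10)→{10}. Safe: 2, 4, 8, 11. Place at column 2.
Row 2: attacked by (1,2)→{1,2,3}; (4,6)→{4,6,8}; (5,9)→{6,9}; (7,1)→{1,6}; (9,7)→{7}; (11,10)→{1,10}. Safe: 5, 11. Place at column 11.
Row 3: attacked by (1,2)→{2,4}; (2,11)→{10,11}; (4,6)→{5,6,7}; (5,9)→{7,9,11}; (7,1)→{1,5}; (9,7)→{1,7}; (11,10)→{2,10}. Safe: 3, 8. Place at column 8.
Row 6: attacked by (1,2)→{2,7}; (2,11)→{7,11}; (3,8)→{5,8,11}; (4,6)→{4,6,8}; (5,9)→{8,9,10}; (7,1)→{1,2}; (9,7)→{4,7,10}; (11,10)→{5,10}. Safe: 3. Place at column 3.
Row 8: attacked by (1,2)→{2,9}; (2,11)→{5,11}; (3,8)→{3,8}; (4,6)→{2,6,10}; (5,9)→{6,9}; (6,3)→{1,3,5}; (7,1)→{1,2}; (9,7)→{6,7,8}; (11,10)→{7,10}. Safe: 4. Place at column 4.
Row 10: attacked by (1,2)→{2,11}; (2,11)→{3,11}; (3,8)→{1,8}; (4,6)→{6}; (5,9)→{4,9}; (6,3)→{3,7}; (7,1)→{1,4}; (8,4)→{2,4,6}; (9,7)→{6,7,8}; (11,10)→{9,10,11}. Safe: 5. Place at column 5.
Columns [2, 11, 8, 6, 9, 3, 1, 4, 7, 5, 10], r−c [-1, -9, -5, -2, -4, 3, 6, 4, 2, 5, 1], r+c [3, 13, 11, 10, 14, 9, 8, 12, 16, 15, 21] are all distinct, so no two queens attack.

(1,2) (2,11) (3,8) (4,6) (5,9) (6,3) (7,1) (8,4) (9,7) (10,5) (11,10)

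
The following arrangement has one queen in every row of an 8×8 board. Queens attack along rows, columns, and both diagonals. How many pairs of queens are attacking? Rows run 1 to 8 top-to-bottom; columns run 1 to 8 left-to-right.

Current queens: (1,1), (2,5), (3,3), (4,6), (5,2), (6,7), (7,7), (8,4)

Same column: (6,7)–(7,7) (column 7).
Same diagonal: (1,1)–(3,3) (|1−3| = |1−3| = 2); (1,1)–(7,7) (|1−7| = |1−7| = 6); (2,5)–(5,2) (|2−5| = |5−2| = 3); (3,3)–(7,7) (|3−7| = |3−7| = 4).
Total attacking pairs: 5.

5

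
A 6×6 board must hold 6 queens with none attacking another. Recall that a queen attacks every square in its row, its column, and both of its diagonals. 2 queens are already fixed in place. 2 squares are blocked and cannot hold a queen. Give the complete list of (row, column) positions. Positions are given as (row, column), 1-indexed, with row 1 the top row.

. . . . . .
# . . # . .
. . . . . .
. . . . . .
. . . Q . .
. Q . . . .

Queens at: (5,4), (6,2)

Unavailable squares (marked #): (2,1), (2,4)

Row 1: attacked by (5,4)→{4}; (6,2)→{2}. Safe: 1, 3, 5, 6. Place at column 5.
Row 2: attacked by (1,5)→{4,5,6}; (5,4)→{1,4}; (6,2)→{2,6}. Blocked: 1,4. Safe: 3. Place at column 3.
Row 3: attacked by (1,5)→{3,5}; (2,3)→{2,3,4}; (5,4)→{2,4,6}; (6,2)→{2,5}. Safe: 1. Place at column 1.
Row 4: attacked by (1,5)→{2,5}; (2,3)→{1,3,5}; (3,1)→{1,2}; (5,4)→{3,4,5}; (6,2)→{2,4}. Safe: 6. Place at column 6.
Columns [5, 3, 1, 6, 4, 2], r−c [-4, -1, 2, -2, 1, 4], r+c [6, 5, 4, 10, 9, 8] are all distinct, so no two queens attack.

(1,5) (2,3) (3,1) (4,6) (5,4) (6,2)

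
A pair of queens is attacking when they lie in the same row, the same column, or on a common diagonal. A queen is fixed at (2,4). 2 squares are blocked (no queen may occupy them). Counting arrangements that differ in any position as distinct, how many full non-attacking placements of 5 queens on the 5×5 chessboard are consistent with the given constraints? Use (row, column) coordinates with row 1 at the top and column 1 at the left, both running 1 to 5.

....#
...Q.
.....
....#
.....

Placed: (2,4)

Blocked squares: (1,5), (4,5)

1

Branch on row 1: col 1 → 0; col 2 → 1.
Sum: 0 + 1 = 1.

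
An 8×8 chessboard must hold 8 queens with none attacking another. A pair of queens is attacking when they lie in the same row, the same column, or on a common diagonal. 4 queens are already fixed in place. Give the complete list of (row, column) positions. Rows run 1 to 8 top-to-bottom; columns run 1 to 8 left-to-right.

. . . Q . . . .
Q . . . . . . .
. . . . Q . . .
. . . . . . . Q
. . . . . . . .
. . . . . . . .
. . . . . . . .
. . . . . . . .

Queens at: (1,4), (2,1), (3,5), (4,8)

Row 5: attacked by (1,4)→{4,8}; (2,1)→{1,4}; (3,5)→{3,5,7}; (4,8)→{7,8}. Safe: 2, 6. Place at column 6.
Row 6: attacked by (1,4)→{4}; (2,1)→{1,5}; (3,5)→{2,5,8}; (4,8)→{6,8}; (5,6)→{5,6,7}. Safe: 3. Place at column 3.
Row 7: attacked by (1,4)→{4}; (2,1)→{1,6}; (3,5)→{1,5}; (4,8)→{5,8}; (5,6)→{4,6,8}; (6,3)→{2,3,4}. Safe: 7. Place at column 7.
Row 8: attacked by (1,4)→{4}; (2,1)→{1,7}; (3,5)→{5}; (4,8)→{4,8}; (5,6)→{3,6}; (6,3)→{1,3,5}; (7,7)→{6,7,8}. Safe: 2. Place at column 2.
Columns [4, 1, 5, 8, 6, 3, 7, 2], r−c [-3, 1, -2, -4, -1, 3, 0, 6], r+c [5, 3, 8, 12, 11, 9, 14, 10] are all distinct, so no two queens attack.

(1,4) (2,1) (3,5) (4,8) (5,6) (6,3) (7,7) (8,2)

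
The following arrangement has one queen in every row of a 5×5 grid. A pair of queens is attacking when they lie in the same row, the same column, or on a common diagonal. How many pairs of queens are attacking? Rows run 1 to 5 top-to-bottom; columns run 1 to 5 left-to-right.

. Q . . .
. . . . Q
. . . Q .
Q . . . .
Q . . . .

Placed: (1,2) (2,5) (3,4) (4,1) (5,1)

Same column: (4,1)–(5,1) (column 1).
Same diagonal: (1,2)–(3,4) (|1−3| = |2−4| = 2); (2,5)–(3,4) (|2−3| = |5−4| = 1).
Total attacking pairs: 3.

3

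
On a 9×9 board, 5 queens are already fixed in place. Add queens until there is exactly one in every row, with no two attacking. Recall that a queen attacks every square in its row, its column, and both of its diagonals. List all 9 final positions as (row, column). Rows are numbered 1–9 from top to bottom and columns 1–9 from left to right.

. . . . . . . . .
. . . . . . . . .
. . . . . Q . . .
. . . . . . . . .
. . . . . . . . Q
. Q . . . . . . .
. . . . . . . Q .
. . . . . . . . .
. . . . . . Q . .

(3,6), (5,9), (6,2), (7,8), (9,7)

Row 1: attacked by (3,6)→{4,6,8}; (5,9)→{5,9}; (6,2)→{2,7}; (7,8)→{2,8}; (9,7)→{7}. Safe: 1, 3. Place at column 1.
Row 2: attacked by (1,1)→{1,2}; (3,6)→{5,6,7}; (5,9)→{6,9}; (6,2)→{2,6}; (7,8)→{3,8}; (9,7)→{7}. Safe: 4. Place at column 4.
Row 4: attacked by (1,1)→{1,4}; (2,4)→{2,4,6}; (3,6)→{5,6,7}; (5,9)→{8,9}; (6,2)→{2,4}; (7,8)→{5,8}; (9,7)→{2,7}. Safe: 3. Place at column 3.
Row 8: attacked by (1,1)→{1,8}; (2,4)→{4}; (3,6)→{1,6}; (4,3)→{3,7}; (5,9)→{6,9}; (6,2)→{2,4}; (7,8)→{7,8,9}; (9,7)→{6,7,8}. Safe: 5. Place at column 5.
Columns [1, 4, 6, 3, 9, 2, 8, 5, 7], r−c [0, -2, -3, 1, -4, 4, -1, 3, 2], r+c [2, 6, 9, 7, 14, 8, 15, 13, 16] are all distinct, so no two queens attack.

(1,1) (2,4) (3,6) (4,3) (5,9) (6,2) (7,8) (8,5) (9,7)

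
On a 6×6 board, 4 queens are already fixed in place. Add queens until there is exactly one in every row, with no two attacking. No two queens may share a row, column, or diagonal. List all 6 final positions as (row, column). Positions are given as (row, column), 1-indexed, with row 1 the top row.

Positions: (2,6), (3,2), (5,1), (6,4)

(1,3) (2,6) (3,2) (4,5) (5,1) (6,4)

Row 1: attacked by (2,6)→{5,6}; (3,2)→{2,4}; (5,1)→{1,5}; (6,4)→{4}. Safe: 3. Place at column 3.
Row 4: attacked by (1,3)→{3,6}; (2,6)→{4,6}; (3,2)→{1,2,3}; (5,1)→{1,2}; (6,4)→{2,4,6}. Safe: 5. Place at column 5.
Columns [3, 6, 2, 5, 1, 4], r−c [-2, -4, 1, -1, 4, 2], r+c [4, 8, 5, 9, 6, 10] are all distinct, so no two queens attack.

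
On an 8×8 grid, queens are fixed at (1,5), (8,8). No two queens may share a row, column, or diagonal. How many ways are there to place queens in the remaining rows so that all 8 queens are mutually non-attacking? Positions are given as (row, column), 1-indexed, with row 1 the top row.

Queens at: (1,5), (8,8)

1

Branch on row 2: col 1 → 0; col 3 → 0; col 7 → 1.
Sum: 0 + 0 + 1 = 1.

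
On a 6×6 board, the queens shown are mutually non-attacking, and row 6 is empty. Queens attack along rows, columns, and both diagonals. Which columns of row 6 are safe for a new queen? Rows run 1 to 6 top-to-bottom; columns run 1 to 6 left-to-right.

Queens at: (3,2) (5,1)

columns 3, 4, 6

(3,2) attacks row 6 at column 2 and diagonals 5.
(5,1) attacks row 6 at column 1 and diagonals 2.
Attacked columns: {1, 2, 5}. Safe: {3, 4, 6}.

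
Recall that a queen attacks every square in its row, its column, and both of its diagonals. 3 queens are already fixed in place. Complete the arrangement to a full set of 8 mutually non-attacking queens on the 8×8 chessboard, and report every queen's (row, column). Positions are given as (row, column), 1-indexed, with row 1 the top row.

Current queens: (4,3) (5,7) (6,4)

(1,1) (2,6) (3,8) (4,3) (5,7) (6,4) (7,2) (8,5)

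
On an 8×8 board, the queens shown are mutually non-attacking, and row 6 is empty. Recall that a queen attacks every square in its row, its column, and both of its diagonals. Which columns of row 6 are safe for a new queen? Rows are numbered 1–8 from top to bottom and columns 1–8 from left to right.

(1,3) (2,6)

(1,3) attacks row 6 at column 3 and diagonals 8.
(2,6) attacks row 6 at column 6 and diagonals 2.
Attacked columns: {2, 3, 6, 8}. Safe: {1, 4, 5, 7}.

columns 1, 4, 5, 7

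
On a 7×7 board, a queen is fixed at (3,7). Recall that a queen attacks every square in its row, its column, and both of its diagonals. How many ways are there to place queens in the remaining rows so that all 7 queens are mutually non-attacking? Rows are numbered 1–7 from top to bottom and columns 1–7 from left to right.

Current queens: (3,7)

6

Branch on row 1: col 1 → 1; col 2 → 1; col 3 → 1; col 4 → 1; col 6 → 2.
Sum: 1 + 1 + 1 + 1 + 2 = 6.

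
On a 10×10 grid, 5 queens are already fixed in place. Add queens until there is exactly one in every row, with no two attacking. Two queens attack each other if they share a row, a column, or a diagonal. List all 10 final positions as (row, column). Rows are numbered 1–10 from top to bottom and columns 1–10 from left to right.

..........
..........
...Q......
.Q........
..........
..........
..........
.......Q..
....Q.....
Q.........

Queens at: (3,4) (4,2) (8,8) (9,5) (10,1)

(1,9) (2,6) (3,4) (4,2) (5,7) (6,3) (7,10) (8,8) (9,5) (10,1)

Row 1: attacked by (3,4)→{2,4,6}; (4,2)→{2,5}; (8,8)→{1,8}; (9,5)→{5}; (10,1)→{1,10}. Safe: 3, 7, 9. Place at column 9.
Row 2: attacked by (1,9)→{8,9,10}; (3,4)→{3,4,5}; (4,2)→{2,4}; (8,8)→{2,8}; (9,5)→{5}; (10,1)→{1,9}. Safe: 6, 7. Place at column 6.
Row 5: attacked by (1,9)→{5,9}; (2,6)→{3,6,9}; (3,4)→{2,4,6}; (4,2)→{1,2,3}; (8,8)→{5,8}; (9,5)→{1,5,9}; (10,1)→{1,6}. Safe: 7, 10. Place at column 7.
Row 6: attacked by (1,9)→{4,9}; (2,6)→{2,6,10}; (3,4)→{1,4,7}; (4,2)→{2,4}; (5,7)→{6,7,8}; (8,8)→{6,8,10}; (9,5)→{2,5,8}; (10,1)→{1,5}. Safe: 3. Place at column 3.
Row 7: attacked by (1,9)→{3,9}; (2,6)→{1,6}; (3,4)→{4,8}; (4,2)→{2,5}; (5,7)→{5,7,9}; (6,3)→{2,3,4}; (8,8)→{7,8,9}; (9,5)→{3,5,7}; (10,1)→{1,4}. Safe: 10. Place at column 10.
Columns [9, 6, 4, 2, 7, 3, 10, 8, 5, 1], r−c [-8, -4, -1, 2, -2, 3, -3, 0, 4, 9], r+c [10, 8, 7, 6, 12, 9, 17, 16, 14, 11] are all distinct, so no two queens attack.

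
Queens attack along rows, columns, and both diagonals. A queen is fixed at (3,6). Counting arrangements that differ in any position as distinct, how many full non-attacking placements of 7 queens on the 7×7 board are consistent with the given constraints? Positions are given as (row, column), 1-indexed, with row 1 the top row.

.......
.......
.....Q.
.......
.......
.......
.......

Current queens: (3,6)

6

Branch on row 1: col 1 → 0; col 2 → 1; col 3 → 2; col 5 → 2; col 7 → 1.
Sum: 0 + 1 + 2 + 2 + 1 = 6.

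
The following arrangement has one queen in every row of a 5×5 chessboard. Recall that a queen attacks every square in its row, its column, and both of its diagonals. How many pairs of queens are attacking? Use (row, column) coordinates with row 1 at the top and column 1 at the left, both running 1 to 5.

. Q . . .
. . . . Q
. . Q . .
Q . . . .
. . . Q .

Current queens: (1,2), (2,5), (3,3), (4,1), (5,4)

0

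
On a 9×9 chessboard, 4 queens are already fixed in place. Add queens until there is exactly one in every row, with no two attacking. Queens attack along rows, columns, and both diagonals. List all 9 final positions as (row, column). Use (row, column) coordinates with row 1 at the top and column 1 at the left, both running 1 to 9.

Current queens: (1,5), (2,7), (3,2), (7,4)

Row 4: attacked by (1,5)→{2,5,8}; (2,7)→{5,7,9}; (3,2)→{1,2,3}; (7,4)→{1,4,7}. Safe: 6. Place at column 6.
Row 5: attacked by (1,5)→{1,5,9}; (2,7)→{4,7}; (3,2)→{2,4}; (4,6)→{5,6,7}; (7,4)→{2,4,6}. Safe: 3, 8. Place at column 8.
Row 6: attacked by (1,5)→{5}; (2,7)→{3,7}; (3,2)→{2,5}; (4,6)→{4,6,8}; (5,8)→{7,8,9}; (7,4)→{3,4,5}. Safe: 1. Place at column 1.
Row 8: attacked by (1,5)→{5}; (2,7)→{1,7}; (3,2)→{2,7}; (4,6)→{2,6}; (5,8)→{5,8}; (6,1)→{1,3}; (7,4)→{3,4,5}. Safe: 9. Place at column 9.
Row 9: attacked by (1,5)→{5}; (2,7)→{7}; (3,2)→{2,8}; (4,6)→{1,6}; (5,8)→{4,8}; (6,1)→{1,4}; (7,4)→{2,4,6}; (8,9)→{8,9}. Safe: 3. Place at column 3.
Columns [5, 7, 2, 6, 8, 1, 4, 9, 3], r−c [-4, -5, 1, -2, -3, 5, 3, -1, 6], r+c [6, 9, 5, 10, 13, 7, 11, 17, 12] are all distinct, so no two queens attack.

(1,5) (2,7) (3,2) (4,6) (5,8) (6,1) (7,4) (8,9) (9,3)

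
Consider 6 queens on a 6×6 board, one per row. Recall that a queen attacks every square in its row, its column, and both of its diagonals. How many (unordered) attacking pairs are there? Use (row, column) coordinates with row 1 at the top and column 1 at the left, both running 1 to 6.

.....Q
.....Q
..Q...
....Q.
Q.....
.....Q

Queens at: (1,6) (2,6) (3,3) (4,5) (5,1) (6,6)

5

Same column: (1,6)–(2,6) (column 6); (1,6)–(6,6) (column 6); (2,6)–(6,6) (column 6).
Same diagonal: (3,3)–(5,1) (|3−5| = |3−1| = 2); (3,3)–(6,6) (|3−6| = |3−6| = 3).
Total attacking pairs: 5.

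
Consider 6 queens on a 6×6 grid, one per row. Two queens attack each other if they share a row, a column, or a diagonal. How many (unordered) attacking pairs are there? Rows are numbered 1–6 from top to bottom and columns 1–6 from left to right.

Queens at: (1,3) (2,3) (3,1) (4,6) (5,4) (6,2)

Same column: (1,3)–(2,3) (column 3).
Same diagonal: (1,3)–(3,1) (|1−3| = |3−1| = 2); (1,3)–(4,6) (|1−4| = |3−6| = 3).
Total attacking pairs: 3.

3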